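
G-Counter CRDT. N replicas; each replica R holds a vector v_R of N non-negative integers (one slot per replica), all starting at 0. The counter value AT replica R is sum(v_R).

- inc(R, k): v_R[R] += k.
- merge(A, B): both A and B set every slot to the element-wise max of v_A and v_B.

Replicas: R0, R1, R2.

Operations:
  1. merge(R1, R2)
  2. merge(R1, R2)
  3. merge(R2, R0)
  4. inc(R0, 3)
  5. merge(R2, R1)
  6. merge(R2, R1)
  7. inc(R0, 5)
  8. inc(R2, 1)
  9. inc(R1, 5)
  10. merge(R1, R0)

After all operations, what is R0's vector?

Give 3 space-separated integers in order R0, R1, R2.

Answer: 8 5 0

Derivation:
Op 1: merge R1<->R2 -> R1=(0,0,0) R2=(0,0,0)
Op 2: merge R1<->R2 -> R1=(0,0,0) R2=(0,0,0)
Op 3: merge R2<->R0 -> R2=(0,0,0) R0=(0,0,0)
Op 4: inc R0 by 3 -> R0=(3,0,0) value=3
Op 5: merge R2<->R1 -> R2=(0,0,0) R1=(0,0,0)
Op 6: merge R2<->R1 -> R2=(0,0,0) R1=(0,0,0)
Op 7: inc R0 by 5 -> R0=(8,0,0) value=8
Op 8: inc R2 by 1 -> R2=(0,0,1) value=1
Op 9: inc R1 by 5 -> R1=(0,5,0) value=5
Op 10: merge R1<->R0 -> R1=(8,5,0) R0=(8,5,0)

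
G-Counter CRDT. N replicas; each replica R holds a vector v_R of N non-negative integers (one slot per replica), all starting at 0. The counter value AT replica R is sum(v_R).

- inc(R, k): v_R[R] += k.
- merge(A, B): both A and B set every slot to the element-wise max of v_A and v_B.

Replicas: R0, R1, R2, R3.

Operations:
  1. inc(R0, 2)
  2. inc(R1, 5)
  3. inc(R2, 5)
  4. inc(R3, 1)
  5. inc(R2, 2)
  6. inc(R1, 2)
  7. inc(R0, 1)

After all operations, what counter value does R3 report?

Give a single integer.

Op 1: inc R0 by 2 -> R0=(2,0,0,0) value=2
Op 2: inc R1 by 5 -> R1=(0,5,0,0) value=5
Op 3: inc R2 by 5 -> R2=(0,0,5,0) value=5
Op 4: inc R3 by 1 -> R3=(0,0,0,1) value=1
Op 5: inc R2 by 2 -> R2=(0,0,7,0) value=7
Op 6: inc R1 by 2 -> R1=(0,7,0,0) value=7
Op 7: inc R0 by 1 -> R0=(3,0,0,0) value=3

Answer: 1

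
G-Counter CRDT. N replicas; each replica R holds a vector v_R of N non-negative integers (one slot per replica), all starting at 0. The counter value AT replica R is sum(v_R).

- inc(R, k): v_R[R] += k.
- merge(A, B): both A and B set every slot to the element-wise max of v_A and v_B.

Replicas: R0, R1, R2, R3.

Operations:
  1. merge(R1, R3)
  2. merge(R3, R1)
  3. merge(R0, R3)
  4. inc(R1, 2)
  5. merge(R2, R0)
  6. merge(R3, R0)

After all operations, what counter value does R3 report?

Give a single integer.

Op 1: merge R1<->R3 -> R1=(0,0,0,0) R3=(0,0,0,0)
Op 2: merge R3<->R1 -> R3=(0,0,0,0) R1=(0,0,0,0)
Op 3: merge R0<->R3 -> R0=(0,0,0,0) R3=(0,0,0,0)
Op 4: inc R1 by 2 -> R1=(0,2,0,0) value=2
Op 5: merge R2<->R0 -> R2=(0,0,0,0) R0=(0,0,0,0)
Op 6: merge R3<->R0 -> R3=(0,0,0,0) R0=(0,0,0,0)

Answer: 0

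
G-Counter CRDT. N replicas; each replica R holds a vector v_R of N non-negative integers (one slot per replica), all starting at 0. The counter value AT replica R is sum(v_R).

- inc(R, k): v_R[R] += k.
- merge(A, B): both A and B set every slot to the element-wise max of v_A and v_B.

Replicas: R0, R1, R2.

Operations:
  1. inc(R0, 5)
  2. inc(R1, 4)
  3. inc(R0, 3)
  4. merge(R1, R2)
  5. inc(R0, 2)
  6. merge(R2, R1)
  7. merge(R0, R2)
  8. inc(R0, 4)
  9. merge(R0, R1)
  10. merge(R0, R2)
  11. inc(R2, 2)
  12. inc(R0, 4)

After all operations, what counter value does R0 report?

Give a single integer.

Op 1: inc R0 by 5 -> R0=(5,0,0) value=5
Op 2: inc R1 by 4 -> R1=(0,4,0) value=4
Op 3: inc R0 by 3 -> R0=(8,0,0) value=8
Op 4: merge R1<->R2 -> R1=(0,4,0) R2=(0,4,0)
Op 5: inc R0 by 2 -> R0=(10,0,0) value=10
Op 6: merge R2<->R1 -> R2=(0,4,0) R1=(0,4,0)
Op 7: merge R0<->R2 -> R0=(10,4,0) R2=(10,4,0)
Op 8: inc R0 by 4 -> R0=(14,4,0) value=18
Op 9: merge R0<->R1 -> R0=(14,4,0) R1=(14,4,0)
Op 10: merge R0<->R2 -> R0=(14,4,0) R2=(14,4,0)
Op 11: inc R2 by 2 -> R2=(14,4,2) value=20
Op 12: inc R0 by 4 -> R0=(18,4,0) value=22

Answer: 22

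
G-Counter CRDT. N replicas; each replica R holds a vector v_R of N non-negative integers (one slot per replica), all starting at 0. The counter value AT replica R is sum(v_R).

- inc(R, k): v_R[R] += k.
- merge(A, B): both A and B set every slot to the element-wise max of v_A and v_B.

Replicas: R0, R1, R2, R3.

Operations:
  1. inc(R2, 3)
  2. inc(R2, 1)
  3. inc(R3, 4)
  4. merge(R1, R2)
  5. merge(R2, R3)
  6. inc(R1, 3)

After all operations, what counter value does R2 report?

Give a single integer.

Answer: 8

Derivation:
Op 1: inc R2 by 3 -> R2=(0,0,3,0) value=3
Op 2: inc R2 by 1 -> R2=(0,0,4,0) value=4
Op 3: inc R3 by 4 -> R3=(0,0,0,4) value=4
Op 4: merge R1<->R2 -> R1=(0,0,4,0) R2=(0,0,4,0)
Op 5: merge R2<->R3 -> R2=(0,0,4,4) R3=(0,0,4,4)
Op 6: inc R1 by 3 -> R1=(0,3,4,0) value=7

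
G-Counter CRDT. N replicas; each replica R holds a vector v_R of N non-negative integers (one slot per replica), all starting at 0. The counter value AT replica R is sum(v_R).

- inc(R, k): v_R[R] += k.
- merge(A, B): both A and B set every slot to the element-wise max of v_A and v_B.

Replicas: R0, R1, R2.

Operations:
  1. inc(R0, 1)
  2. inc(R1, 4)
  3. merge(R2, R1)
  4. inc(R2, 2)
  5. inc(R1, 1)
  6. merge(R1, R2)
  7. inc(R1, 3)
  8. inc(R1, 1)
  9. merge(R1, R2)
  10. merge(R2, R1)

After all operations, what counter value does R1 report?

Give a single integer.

Op 1: inc R0 by 1 -> R0=(1,0,0) value=1
Op 2: inc R1 by 4 -> R1=(0,4,0) value=4
Op 3: merge R2<->R1 -> R2=(0,4,0) R1=(0,4,0)
Op 4: inc R2 by 2 -> R2=(0,4,2) value=6
Op 5: inc R1 by 1 -> R1=(0,5,0) value=5
Op 6: merge R1<->R2 -> R1=(0,5,2) R2=(0,5,2)
Op 7: inc R1 by 3 -> R1=(0,8,2) value=10
Op 8: inc R1 by 1 -> R1=(0,9,2) value=11
Op 9: merge R1<->R2 -> R1=(0,9,2) R2=(0,9,2)
Op 10: merge R2<->R1 -> R2=(0,9,2) R1=(0,9,2)

Answer: 11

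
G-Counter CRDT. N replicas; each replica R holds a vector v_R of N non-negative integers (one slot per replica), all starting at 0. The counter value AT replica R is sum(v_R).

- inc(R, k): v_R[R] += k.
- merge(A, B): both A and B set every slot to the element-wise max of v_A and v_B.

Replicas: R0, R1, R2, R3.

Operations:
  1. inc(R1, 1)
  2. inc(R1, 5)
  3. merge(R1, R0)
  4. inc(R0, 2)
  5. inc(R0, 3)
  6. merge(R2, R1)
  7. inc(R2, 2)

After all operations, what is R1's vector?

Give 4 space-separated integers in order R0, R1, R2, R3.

Op 1: inc R1 by 1 -> R1=(0,1,0,0) value=1
Op 2: inc R1 by 5 -> R1=(0,6,0,0) value=6
Op 3: merge R1<->R0 -> R1=(0,6,0,0) R0=(0,6,0,0)
Op 4: inc R0 by 2 -> R0=(2,6,0,0) value=8
Op 5: inc R0 by 3 -> R0=(5,6,0,0) value=11
Op 6: merge R2<->R1 -> R2=(0,6,0,0) R1=(0,6,0,0)
Op 7: inc R2 by 2 -> R2=(0,6,2,0) value=8

Answer: 0 6 0 0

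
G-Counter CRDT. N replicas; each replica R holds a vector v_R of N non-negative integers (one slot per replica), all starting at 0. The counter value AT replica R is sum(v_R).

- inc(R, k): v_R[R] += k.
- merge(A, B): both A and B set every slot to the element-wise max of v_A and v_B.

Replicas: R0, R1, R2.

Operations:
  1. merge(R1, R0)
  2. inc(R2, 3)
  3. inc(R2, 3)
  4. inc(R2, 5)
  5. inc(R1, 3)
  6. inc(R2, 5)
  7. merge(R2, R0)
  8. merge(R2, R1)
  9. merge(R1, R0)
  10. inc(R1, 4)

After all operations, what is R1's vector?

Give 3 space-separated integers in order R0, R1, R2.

Op 1: merge R1<->R0 -> R1=(0,0,0) R0=(0,0,0)
Op 2: inc R2 by 3 -> R2=(0,0,3) value=3
Op 3: inc R2 by 3 -> R2=(0,0,6) value=6
Op 4: inc R2 by 5 -> R2=(0,0,11) value=11
Op 5: inc R1 by 3 -> R1=(0,3,0) value=3
Op 6: inc R2 by 5 -> R2=(0,0,16) value=16
Op 7: merge R2<->R0 -> R2=(0,0,16) R0=(0,0,16)
Op 8: merge R2<->R1 -> R2=(0,3,16) R1=(0,3,16)
Op 9: merge R1<->R0 -> R1=(0,3,16) R0=(0,3,16)
Op 10: inc R1 by 4 -> R1=(0,7,16) value=23

Answer: 0 7 16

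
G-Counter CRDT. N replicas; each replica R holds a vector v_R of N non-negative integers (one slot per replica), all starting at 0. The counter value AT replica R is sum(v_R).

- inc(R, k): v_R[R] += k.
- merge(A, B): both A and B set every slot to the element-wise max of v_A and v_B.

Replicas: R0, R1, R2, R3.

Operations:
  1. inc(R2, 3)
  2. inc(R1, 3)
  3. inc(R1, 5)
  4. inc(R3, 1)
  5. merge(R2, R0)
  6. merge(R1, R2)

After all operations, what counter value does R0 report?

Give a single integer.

Op 1: inc R2 by 3 -> R2=(0,0,3,0) value=3
Op 2: inc R1 by 3 -> R1=(0,3,0,0) value=3
Op 3: inc R1 by 5 -> R1=(0,8,0,0) value=8
Op 4: inc R3 by 1 -> R3=(0,0,0,1) value=1
Op 5: merge R2<->R0 -> R2=(0,0,3,0) R0=(0,0,3,0)
Op 6: merge R1<->R2 -> R1=(0,8,3,0) R2=(0,8,3,0)

Answer: 3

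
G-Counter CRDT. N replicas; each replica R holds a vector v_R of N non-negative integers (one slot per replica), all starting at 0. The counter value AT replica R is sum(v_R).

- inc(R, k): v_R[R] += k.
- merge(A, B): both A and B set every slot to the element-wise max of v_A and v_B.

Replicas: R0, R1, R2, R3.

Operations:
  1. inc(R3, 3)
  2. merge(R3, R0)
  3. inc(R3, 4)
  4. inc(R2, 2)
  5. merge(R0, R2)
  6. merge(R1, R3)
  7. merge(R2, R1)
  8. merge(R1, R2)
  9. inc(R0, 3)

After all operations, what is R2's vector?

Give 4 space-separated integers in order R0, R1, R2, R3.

Op 1: inc R3 by 3 -> R3=(0,0,0,3) value=3
Op 2: merge R3<->R0 -> R3=(0,0,0,3) R0=(0,0,0,3)
Op 3: inc R3 by 4 -> R3=(0,0,0,7) value=7
Op 4: inc R2 by 2 -> R2=(0,0,2,0) value=2
Op 5: merge R0<->R2 -> R0=(0,0,2,3) R2=(0,0,2,3)
Op 6: merge R1<->R3 -> R1=(0,0,0,7) R3=(0,0,0,7)
Op 7: merge R2<->R1 -> R2=(0,0,2,7) R1=(0,0,2,7)
Op 8: merge R1<->R2 -> R1=(0,0,2,7) R2=(0,0,2,7)
Op 9: inc R0 by 3 -> R0=(3,0,2,3) value=8

Answer: 0 0 2 7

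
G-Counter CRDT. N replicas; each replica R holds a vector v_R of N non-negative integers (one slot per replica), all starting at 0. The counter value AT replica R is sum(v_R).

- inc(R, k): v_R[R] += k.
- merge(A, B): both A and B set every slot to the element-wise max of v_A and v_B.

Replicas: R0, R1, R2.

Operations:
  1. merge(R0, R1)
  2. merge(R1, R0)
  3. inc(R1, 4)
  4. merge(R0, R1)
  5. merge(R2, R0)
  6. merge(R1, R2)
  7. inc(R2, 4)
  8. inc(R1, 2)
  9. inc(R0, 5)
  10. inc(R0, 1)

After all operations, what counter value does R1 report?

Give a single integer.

Answer: 6

Derivation:
Op 1: merge R0<->R1 -> R0=(0,0,0) R1=(0,0,0)
Op 2: merge R1<->R0 -> R1=(0,0,0) R0=(0,0,0)
Op 3: inc R1 by 4 -> R1=(0,4,0) value=4
Op 4: merge R0<->R1 -> R0=(0,4,0) R1=(0,4,0)
Op 5: merge R2<->R0 -> R2=(0,4,0) R0=(0,4,0)
Op 6: merge R1<->R2 -> R1=(0,4,0) R2=(0,4,0)
Op 7: inc R2 by 4 -> R2=(0,4,4) value=8
Op 8: inc R1 by 2 -> R1=(0,6,0) value=6
Op 9: inc R0 by 5 -> R0=(5,4,0) value=9
Op 10: inc R0 by 1 -> R0=(6,4,0) value=10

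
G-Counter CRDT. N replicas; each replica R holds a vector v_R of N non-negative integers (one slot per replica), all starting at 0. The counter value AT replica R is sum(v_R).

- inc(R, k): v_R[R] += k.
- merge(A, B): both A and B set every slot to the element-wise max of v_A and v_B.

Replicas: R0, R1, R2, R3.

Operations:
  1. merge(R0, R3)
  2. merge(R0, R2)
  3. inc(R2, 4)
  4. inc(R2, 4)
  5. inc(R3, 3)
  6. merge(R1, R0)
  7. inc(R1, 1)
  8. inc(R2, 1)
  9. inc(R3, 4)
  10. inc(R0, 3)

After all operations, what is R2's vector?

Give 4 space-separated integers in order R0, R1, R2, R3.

Op 1: merge R0<->R3 -> R0=(0,0,0,0) R3=(0,0,0,0)
Op 2: merge R0<->R2 -> R0=(0,0,0,0) R2=(0,0,0,0)
Op 3: inc R2 by 4 -> R2=(0,0,4,0) value=4
Op 4: inc R2 by 4 -> R2=(0,0,8,0) value=8
Op 5: inc R3 by 3 -> R3=(0,0,0,3) value=3
Op 6: merge R1<->R0 -> R1=(0,0,0,0) R0=(0,0,0,0)
Op 7: inc R1 by 1 -> R1=(0,1,0,0) value=1
Op 8: inc R2 by 1 -> R2=(0,0,9,0) value=9
Op 9: inc R3 by 4 -> R3=(0,0,0,7) value=7
Op 10: inc R0 by 3 -> R0=(3,0,0,0) value=3

Answer: 0 0 9 0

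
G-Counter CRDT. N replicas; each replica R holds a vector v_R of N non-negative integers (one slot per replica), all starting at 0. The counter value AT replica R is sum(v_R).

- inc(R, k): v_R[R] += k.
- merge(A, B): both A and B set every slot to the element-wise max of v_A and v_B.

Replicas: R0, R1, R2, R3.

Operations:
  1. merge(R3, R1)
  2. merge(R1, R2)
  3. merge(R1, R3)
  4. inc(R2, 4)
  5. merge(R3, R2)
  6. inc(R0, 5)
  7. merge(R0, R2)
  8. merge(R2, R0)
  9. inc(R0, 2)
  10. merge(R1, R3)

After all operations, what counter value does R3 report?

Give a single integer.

Op 1: merge R3<->R1 -> R3=(0,0,0,0) R1=(0,0,0,0)
Op 2: merge R1<->R2 -> R1=(0,0,0,0) R2=(0,0,0,0)
Op 3: merge R1<->R3 -> R1=(0,0,0,0) R3=(0,0,0,0)
Op 4: inc R2 by 4 -> R2=(0,0,4,0) value=4
Op 5: merge R3<->R2 -> R3=(0,0,4,0) R2=(0,0,4,0)
Op 6: inc R0 by 5 -> R0=(5,0,0,0) value=5
Op 7: merge R0<->R2 -> R0=(5,0,4,0) R2=(5,0,4,0)
Op 8: merge R2<->R0 -> R2=(5,0,4,0) R0=(5,0,4,0)
Op 9: inc R0 by 2 -> R0=(7,0,4,0) value=11
Op 10: merge R1<->R3 -> R1=(0,0,4,0) R3=(0,0,4,0)

Answer: 4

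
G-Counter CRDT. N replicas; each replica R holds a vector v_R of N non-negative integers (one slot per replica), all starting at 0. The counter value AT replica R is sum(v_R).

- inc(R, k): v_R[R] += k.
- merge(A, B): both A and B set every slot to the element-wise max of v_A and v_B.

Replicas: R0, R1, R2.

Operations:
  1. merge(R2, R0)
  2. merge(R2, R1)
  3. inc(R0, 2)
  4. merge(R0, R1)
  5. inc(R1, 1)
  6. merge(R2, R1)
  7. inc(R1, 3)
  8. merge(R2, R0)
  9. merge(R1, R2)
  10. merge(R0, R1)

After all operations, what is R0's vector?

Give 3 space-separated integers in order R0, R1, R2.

Answer: 2 4 0

Derivation:
Op 1: merge R2<->R0 -> R2=(0,0,0) R0=(0,0,0)
Op 2: merge R2<->R1 -> R2=(0,0,0) R1=(0,0,0)
Op 3: inc R0 by 2 -> R0=(2,0,0) value=2
Op 4: merge R0<->R1 -> R0=(2,0,0) R1=(2,0,0)
Op 5: inc R1 by 1 -> R1=(2,1,0) value=3
Op 6: merge R2<->R1 -> R2=(2,1,0) R1=(2,1,0)
Op 7: inc R1 by 3 -> R1=(2,4,0) value=6
Op 8: merge R2<->R0 -> R2=(2,1,0) R0=(2,1,0)
Op 9: merge R1<->R2 -> R1=(2,4,0) R2=(2,4,0)
Op 10: merge R0<->R1 -> R0=(2,4,0) R1=(2,4,0)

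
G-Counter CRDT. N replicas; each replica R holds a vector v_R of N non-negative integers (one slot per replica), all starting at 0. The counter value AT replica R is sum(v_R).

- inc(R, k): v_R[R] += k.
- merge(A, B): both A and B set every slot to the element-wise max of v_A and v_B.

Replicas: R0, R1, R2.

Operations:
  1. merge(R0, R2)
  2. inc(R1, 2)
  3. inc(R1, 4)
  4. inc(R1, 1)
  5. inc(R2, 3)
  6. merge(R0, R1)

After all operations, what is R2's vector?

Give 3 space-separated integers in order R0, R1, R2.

Op 1: merge R0<->R2 -> R0=(0,0,0) R2=(0,0,0)
Op 2: inc R1 by 2 -> R1=(0,2,0) value=2
Op 3: inc R1 by 4 -> R1=(0,6,0) value=6
Op 4: inc R1 by 1 -> R1=(0,7,0) value=7
Op 5: inc R2 by 3 -> R2=(0,0,3) value=3
Op 6: merge R0<->R1 -> R0=(0,7,0) R1=(0,7,0)

Answer: 0 0 3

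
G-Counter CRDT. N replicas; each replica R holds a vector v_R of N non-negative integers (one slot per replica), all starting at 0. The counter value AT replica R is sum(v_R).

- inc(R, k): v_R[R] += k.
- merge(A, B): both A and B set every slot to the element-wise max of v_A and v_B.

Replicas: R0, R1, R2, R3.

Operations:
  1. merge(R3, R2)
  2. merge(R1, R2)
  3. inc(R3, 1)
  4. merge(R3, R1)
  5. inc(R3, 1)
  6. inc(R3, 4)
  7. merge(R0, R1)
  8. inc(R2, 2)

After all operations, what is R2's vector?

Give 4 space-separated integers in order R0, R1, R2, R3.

Op 1: merge R3<->R2 -> R3=(0,0,0,0) R2=(0,0,0,0)
Op 2: merge R1<->R2 -> R1=(0,0,0,0) R2=(0,0,0,0)
Op 3: inc R3 by 1 -> R3=(0,0,0,1) value=1
Op 4: merge R3<->R1 -> R3=(0,0,0,1) R1=(0,0,0,1)
Op 5: inc R3 by 1 -> R3=(0,0,0,2) value=2
Op 6: inc R3 by 4 -> R3=(0,0,0,6) value=6
Op 7: merge R0<->R1 -> R0=(0,0,0,1) R1=(0,0,0,1)
Op 8: inc R2 by 2 -> R2=(0,0,2,0) value=2

Answer: 0 0 2 0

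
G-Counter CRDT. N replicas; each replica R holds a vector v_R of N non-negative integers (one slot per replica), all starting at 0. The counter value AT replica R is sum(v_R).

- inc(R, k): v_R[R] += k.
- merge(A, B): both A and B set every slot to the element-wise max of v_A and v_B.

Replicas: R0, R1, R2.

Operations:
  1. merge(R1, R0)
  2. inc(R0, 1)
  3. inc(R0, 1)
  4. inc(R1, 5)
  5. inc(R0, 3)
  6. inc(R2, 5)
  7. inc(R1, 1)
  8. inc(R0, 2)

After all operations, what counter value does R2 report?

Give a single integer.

Op 1: merge R1<->R0 -> R1=(0,0,0) R0=(0,0,0)
Op 2: inc R0 by 1 -> R0=(1,0,0) value=1
Op 3: inc R0 by 1 -> R0=(2,0,0) value=2
Op 4: inc R1 by 5 -> R1=(0,5,0) value=5
Op 5: inc R0 by 3 -> R0=(5,0,0) value=5
Op 6: inc R2 by 5 -> R2=(0,0,5) value=5
Op 7: inc R1 by 1 -> R1=(0,6,0) value=6
Op 8: inc R0 by 2 -> R0=(7,0,0) value=7

Answer: 5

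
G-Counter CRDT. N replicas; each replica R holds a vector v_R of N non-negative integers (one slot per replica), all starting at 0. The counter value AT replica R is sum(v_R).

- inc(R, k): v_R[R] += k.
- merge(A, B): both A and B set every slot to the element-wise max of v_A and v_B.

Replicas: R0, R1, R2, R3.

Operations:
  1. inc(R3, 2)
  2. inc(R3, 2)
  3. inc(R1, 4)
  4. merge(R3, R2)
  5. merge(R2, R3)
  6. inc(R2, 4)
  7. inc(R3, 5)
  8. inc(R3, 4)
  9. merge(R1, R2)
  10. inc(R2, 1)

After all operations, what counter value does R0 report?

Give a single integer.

Answer: 0

Derivation:
Op 1: inc R3 by 2 -> R3=(0,0,0,2) value=2
Op 2: inc R3 by 2 -> R3=(0,0,0,4) value=4
Op 3: inc R1 by 4 -> R1=(0,4,0,0) value=4
Op 4: merge R3<->R2 -> R3=(0,0,0,4) R2=(0,0,0,4)
Op 5: merge R2<->R3 -> R2=(0,0,0,4) R3=(0,0,0,4)
Op 6: inc R2 by 4 -> R2=(0,0,4,4) value=8
Op 7: inc R3 by 5 -> R3=(0,0,0,9) value=9
Op 8: inc R3 by 4 -> R3=(0,0,0,13) value=13
Op 9: merge R1<->R2 -> R1=(0,4,4,4) R2=(0,4,4,4)
Op 10: inc R2 by 1 -> R2=(0,4,5,4) value=13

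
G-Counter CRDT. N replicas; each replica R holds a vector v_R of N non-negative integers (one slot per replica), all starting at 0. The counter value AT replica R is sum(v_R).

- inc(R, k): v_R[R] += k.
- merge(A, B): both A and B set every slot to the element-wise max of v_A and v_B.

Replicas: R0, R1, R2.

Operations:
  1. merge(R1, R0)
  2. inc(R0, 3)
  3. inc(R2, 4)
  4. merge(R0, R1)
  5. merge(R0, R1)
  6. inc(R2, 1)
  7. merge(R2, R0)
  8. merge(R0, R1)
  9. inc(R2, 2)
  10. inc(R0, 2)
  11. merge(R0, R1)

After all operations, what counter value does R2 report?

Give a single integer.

Op 1: merge R1<->R0 -> R1=(0,0,0) R0=(0,0,0)
Op 2: inc R0 by 3 -> R0=(3,0,0) value=3
Op 3: inc R2 by 4 -> R2=(0,0,4) value=4
Op 4: merge R0<->R1 -> R0=(3,0,0) R1=(3,0,0)
Op 5: merge R0<->R1 -> R0=(3,0,0) R1=(3,0,0)
Op 6: inc R2 by 1 -> R2=(0,0,5) value=5
Op 7: merge R2<->R0 -> R2=(3,0,5) R0=(3,0,5)
Op 8: merge R0<->R1 -> R0=(3,0,5) R1=(3,0,5)
Op 9: inc R2 by 2 -> R2=(3,0,7) value=10
Op 10: inc R0 by 2 -> R0=(5,0,5) value=10
Op 11: merge R0<->R1 -> R0=(5,0,5) R1=(5,0,5)

Answer: 10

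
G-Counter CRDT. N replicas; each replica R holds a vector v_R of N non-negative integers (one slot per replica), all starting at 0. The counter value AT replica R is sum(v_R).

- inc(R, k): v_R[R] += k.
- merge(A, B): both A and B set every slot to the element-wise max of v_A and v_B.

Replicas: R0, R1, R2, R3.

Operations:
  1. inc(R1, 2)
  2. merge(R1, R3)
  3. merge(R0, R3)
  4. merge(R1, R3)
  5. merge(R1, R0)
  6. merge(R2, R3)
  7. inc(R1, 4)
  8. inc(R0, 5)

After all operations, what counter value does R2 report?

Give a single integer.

Answer: 2

Derivation:
Op 1: inc R1 by 2 -> R1=(0,2,0,0) value=2
Op 2: merge R1<->R3 -> R1=(0,2,0,0) R3=(0,2,0,0)
Op 3: merge R0<->R3 -> R0=(0,2,0,0) R3=(0,2,0,0)
Op 4: merge R1<->R3 -> R1=(0,2,0,0) R3=(0,2,0,0)
Op 5: merge R1<->R0 -> R1=(0,2,0,0) R0=(0,2,0,0)
Op 6: merge R2<->R3 -> R2=(0,2,0,0) R3=(0,2,0,0)
Op 7: inc R1 by 4 -> R1=(0,6,0,0) value=6
Op 8: inc R0 by 5 -> R0=(5,2,0,0) value=7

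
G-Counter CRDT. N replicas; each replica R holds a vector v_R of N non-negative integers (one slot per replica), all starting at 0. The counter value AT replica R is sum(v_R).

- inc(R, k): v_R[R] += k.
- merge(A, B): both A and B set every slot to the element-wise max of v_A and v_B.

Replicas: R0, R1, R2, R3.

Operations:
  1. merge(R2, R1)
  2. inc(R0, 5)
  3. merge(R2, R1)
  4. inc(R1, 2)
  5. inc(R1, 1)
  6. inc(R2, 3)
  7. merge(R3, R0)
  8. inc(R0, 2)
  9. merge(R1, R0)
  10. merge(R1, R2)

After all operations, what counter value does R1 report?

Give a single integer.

Op 1: merge R2<->R1 -> R2=(0,0,0,0) R1=(0,0,0,0)
Op 2: inc R0 by 5 -> R0=(5,0,0,0) value=5
Op 3: merge R2<->R1 -> R2=(0,0,0,0) R1=(0,0,0,0)
Op 4: inc R1 by 2 -> R1=(0,2,0,0) value=2
Op 5: inc R1 by 1 -> R1=(0,3,0,0) value=3
Op 6: inc R2 by 3 -> R2=(0,0,3,0) value=3
Op 7: merge R3<->R0 -> R3=(5,0,0,0) R0=(5,0,0,0)
Op 8: inc R0 by 2 -> R0=(7,0,0,0) value=7
Op 9: merge R1<->R0 -> R1=(7,3,0,0) R0=(7,3,0,0)
Op 10: merge R1<->R2 -> R1=(7,3,3,0) R2=(7,3,3,0)

Answer: 13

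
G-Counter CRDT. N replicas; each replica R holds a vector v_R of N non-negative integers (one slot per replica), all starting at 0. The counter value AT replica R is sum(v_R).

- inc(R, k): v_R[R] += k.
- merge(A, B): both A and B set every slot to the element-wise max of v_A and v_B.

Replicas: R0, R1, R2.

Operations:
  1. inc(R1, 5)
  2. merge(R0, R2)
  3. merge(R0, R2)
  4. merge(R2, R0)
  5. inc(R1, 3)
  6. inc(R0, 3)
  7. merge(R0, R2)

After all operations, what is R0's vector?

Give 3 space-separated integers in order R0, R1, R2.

Op 1: inc R1 by 5 -> R1=(0,5,0) value=5
Op 2: merge R0<->R2 -> R0=(0,0,0) R2=(0,0,0)
Op 3: merge R0<->R2 -> R0=(0,0,0) R2=(0,0,0)
Op 4: merge R2<->R0 -> R2=(0,0,0) R0=(0,0,0)
Op 5: inc R1 by 3 -> R1=(0,8,0) value=8
Op 6: inc R0 by 3 -> R0=(3,0,0) value=3
Op 7: merge R0<->R2 -> R0=(3,0,0) R2=(3,0,0)

Answer: 3 0 0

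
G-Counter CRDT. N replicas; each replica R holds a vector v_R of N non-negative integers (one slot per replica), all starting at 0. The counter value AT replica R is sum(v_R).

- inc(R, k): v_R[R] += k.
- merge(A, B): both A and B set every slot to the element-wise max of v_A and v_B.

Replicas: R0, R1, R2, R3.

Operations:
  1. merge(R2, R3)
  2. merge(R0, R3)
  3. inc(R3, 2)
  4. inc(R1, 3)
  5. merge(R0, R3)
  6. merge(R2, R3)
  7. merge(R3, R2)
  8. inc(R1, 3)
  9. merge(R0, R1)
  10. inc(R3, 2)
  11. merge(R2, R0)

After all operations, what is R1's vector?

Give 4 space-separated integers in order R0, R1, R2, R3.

Answer: 0 6 0 2

Derivation:
Op 1: merge R2<->R3 -> R2=(0,0,0,0) R3=(0,0,0,0)
Op 2: merge R0<->R3 -> R0=(0,0,0,0) R3=(0,0,0,0)
Op 3: inc R3 by 2 -> R3=(0,0,0,2) value=2
Op 4: inc R1 by 3 -> R1=(0,3,0,0) value=3
Op 5: merge R0<->R3 -> R0=(0,0,0,2) R3=(0,0,0,2)
Op 6: merge R2<->R3 -> R2=(0,0,0,2) R3=(0,0,0,2)
Op 7: merge R3<->R2 -> R3=(0,0,0,2) R2=(0,0,0,2)
Op 8: inc R1 by 3 -> R1=(0,6,0,0) value=6
Op 9: merge R0<->R1 -> R0=(0,6,0,2) R1=(0,6,0,2)
Op 10: inc R3 by 2 -> R3=(0,0,0,4) value=4
Op 11: merge R2<->R0 -> R2=(0,6,0,2) R0=(0,6,0,2)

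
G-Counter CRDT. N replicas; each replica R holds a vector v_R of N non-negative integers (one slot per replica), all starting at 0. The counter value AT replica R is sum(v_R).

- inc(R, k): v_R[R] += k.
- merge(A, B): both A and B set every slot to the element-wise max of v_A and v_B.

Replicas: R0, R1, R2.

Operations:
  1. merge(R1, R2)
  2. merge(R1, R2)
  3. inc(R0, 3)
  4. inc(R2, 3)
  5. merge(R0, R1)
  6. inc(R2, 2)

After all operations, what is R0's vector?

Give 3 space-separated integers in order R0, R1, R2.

Answer: 3 0 0

Derivation:
Op 1: merge R1<->R2 -> R1=(0,0,0) R2=(0,0,0)
Op 2: merge R1<->R2 -> R1=(0,0,0) R2=(0,0,0)
Op 3: inc R0 by 3 -> R0=(3,0,0) value=3
Op 4: inc R2 by 3 -> R2=(0,0,3) value=3
Op 5: merge R0<->R1 -> R0=(3,0,0) R1=(3,0,0)
Op 6: inc R2 by 2 -> R2=(0,0,5) value=5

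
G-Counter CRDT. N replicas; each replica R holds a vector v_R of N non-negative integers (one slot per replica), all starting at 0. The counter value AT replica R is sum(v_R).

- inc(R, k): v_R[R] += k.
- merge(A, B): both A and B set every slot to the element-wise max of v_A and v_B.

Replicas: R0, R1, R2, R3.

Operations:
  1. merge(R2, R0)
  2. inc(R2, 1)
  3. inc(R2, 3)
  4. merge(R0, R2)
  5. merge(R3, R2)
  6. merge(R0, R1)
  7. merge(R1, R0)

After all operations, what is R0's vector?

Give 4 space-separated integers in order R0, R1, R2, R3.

Answer: 0 0 4 0

Derivation:
Op 1: merge R2<->R0 -> R2=(0,0,0,0) R0=(0,0,0,0)
Op 2: inc R2 by 1 -> R2=(0,0,1,0) value=1
Op 3: inc R2 by 3 -> R2=(0,0,4,0) value=4
Op 4: merge R0<->R2 -> R0=(0,0,4,0) R2=(0,0,4,0)
Op 5: merge R3<->R2 -> R3=(0,0,4,0) R2=(0,0,4,0)
Op 6: merge R0<->R1 -> R0=(0,0,4,0) R1=(0,0,4,0)
Op 7: merge R1<->R0 -> R1=(0,0,4,0) R0=(0,0,4,0)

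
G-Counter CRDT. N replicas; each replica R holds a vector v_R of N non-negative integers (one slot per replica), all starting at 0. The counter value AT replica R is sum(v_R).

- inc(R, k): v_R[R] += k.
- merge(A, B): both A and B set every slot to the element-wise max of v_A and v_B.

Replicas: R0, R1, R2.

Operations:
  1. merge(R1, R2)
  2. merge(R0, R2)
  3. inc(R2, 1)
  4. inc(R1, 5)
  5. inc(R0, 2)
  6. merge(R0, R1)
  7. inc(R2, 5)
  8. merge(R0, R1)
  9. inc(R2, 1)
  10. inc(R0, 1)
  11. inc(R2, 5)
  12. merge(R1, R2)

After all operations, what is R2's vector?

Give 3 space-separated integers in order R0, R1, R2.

Answer: 2 5 12

Derivation:
Op 1: merge R1<->R2 -> R1=(0,0,0) R2=(0,0,0)
Op 2: merge R0<->R2 -> R0=(0,0,0) R2=(0,0,0)
Op 3: inc R2 by 1 -> R2=(0,0,1) value=1
Op 4: inc R1 by 5 -> R1=(0,5,0) value=5
Op 5: inc R0 by 2 -> R0=(2,0,0) value=2
Op 6: merge R0<->R1 -> R0=(2,5,0) R1=(2,5,0)
Op 7: inc R2 by 5 -> R2=(0,0,6) value=6
Op 8: merge R0<->R1 -> R0=(2,5,0) R1=(2,5,0)
Op 9: inc R2 by 1 -> R2=(0,0,7) value=7
Op 10: inc R0 by 1 -> R0=(3,5,0) value=8
Op 11: inc R2 by 5 -> R2=(0,0,12) value=12
Op 12: merge R1<->R2 -> R1=(2,5,12) R2=(2,5,12)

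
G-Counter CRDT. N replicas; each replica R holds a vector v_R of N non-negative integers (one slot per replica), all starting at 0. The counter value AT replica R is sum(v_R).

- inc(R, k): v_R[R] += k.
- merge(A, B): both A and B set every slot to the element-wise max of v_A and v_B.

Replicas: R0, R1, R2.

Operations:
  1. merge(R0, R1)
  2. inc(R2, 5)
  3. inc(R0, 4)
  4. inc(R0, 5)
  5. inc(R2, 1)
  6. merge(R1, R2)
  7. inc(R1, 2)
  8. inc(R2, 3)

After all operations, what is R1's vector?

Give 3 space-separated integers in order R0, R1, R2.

Op 1: merge R0<->R1 -> R0=(0,0,0) R1=(0,0,0)
Op 2: inc R2 by 5 -> R2=(0,0,5) value=5
Op 3: inc R0 by 4 -> R0=(4,0,0) value=4
Op 4: inc R0 by 5 -> R0=(9,0,0) value=9
Op 5: inc R2 by 1 -> R2=(0,0,6) value=6
Op 6: merge R1<->R2 -> R1=(0,0,6) R2=(0,0,6)
Op 7: inc R1 by 2 -> R1=(0,2,6) value=8
Op 8: inc R2 by 3 -> R2=(0,0,9) value=9

Answer: 0 2 6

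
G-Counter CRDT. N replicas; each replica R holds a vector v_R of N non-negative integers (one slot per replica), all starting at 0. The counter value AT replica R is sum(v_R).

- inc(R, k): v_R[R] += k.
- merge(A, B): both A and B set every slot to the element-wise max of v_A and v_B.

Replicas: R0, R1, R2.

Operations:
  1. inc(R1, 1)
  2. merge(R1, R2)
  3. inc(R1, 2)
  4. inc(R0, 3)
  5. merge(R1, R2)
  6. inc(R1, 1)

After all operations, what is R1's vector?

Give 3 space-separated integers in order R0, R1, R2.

Answer: 0 4 0

Derivation:
Op 1: inc R1 by 1 -> R1=(0,1,0) value=1
Op 2: merge R1<->R2 -> R1=(0,1,0) R2=(0,1,0)
Op 3: inc R1 by 2 -> R1=(0,3,0) value=3
Op 4: inc R0 by 3 -> R0=(3,0,0) value=3
Op 5: merge R1<->R2 -> R1=(0,3,0) R2=(0,3,0)
Op 6: inc R1 by 1 -> R1=(0,4,0) value=4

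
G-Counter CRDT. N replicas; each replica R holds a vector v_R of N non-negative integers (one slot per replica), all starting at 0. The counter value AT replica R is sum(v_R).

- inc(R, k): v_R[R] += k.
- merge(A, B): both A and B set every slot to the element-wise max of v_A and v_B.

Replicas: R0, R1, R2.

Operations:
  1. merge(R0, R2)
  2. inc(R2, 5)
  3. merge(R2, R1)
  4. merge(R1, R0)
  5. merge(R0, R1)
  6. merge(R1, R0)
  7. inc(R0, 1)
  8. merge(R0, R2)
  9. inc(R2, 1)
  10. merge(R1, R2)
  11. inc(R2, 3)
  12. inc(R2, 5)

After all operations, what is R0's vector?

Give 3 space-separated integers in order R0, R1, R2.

Op 1: merge R0<->R2 -> R0=(0,0,0) R2=(0,0,0)
Op 2: inc R2 by 5 -> R2=(0,0,5) value=5
Op 3: merge R2<->R1 -> R2=(0,0,5) R1=(0,0,5)
Op 4: merge R1<->R0 -> R1=(0,0,5) R0=(0,0,5)
Op 5: merge R0<->R1 -> R0=(0,0,5) R1=(0,0,5)
Op 6: merge R1<->R0 -> R1=(0,0,5) R0=(0,0,5)
Op 7: inc R0 by 1 -> R0=(1,0,5) value=6
Op 8: merge R0<->R2 -> R0=(1,0,5) R2=(1,0,5)
Op 9: inc R2 by 1 -> R2=(1,0,6) value=7
Op 10: merge R1<->R2 -> R1=(1,0,6) R2=(1,0,6)
Op 11: inc R2 by 3 -> R2=(1,0,9) value=10
Op 12: inc R2 by 5 -> R2=(1,0,14) value=15

Answer: 1 0 5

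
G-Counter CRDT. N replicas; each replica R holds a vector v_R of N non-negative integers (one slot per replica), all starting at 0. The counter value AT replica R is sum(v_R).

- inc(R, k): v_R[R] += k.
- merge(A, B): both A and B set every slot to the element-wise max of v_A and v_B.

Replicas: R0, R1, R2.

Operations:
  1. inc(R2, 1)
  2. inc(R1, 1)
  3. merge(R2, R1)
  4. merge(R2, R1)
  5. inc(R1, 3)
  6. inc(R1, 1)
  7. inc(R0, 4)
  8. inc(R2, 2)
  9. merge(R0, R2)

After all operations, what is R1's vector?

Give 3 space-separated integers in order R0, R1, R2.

Answer: 0 5 1

Derivation:
Op 1: inc R2 by 1 -> R2=(0,0,1) value=1
Op 2: inc R1 by 1 -> R1=(0,1,0) value=1
Op 3: merge R2<->R1 -> R2=(0,1,1) R1=(0,1,1)
Op 4: merge R2<->R1 -> R2=(0,1,1) R1=(0,1,1)
Op 5: inc R1 by 3 -> R1=(0,4,1) value=5
Op 6: inc R1 by 1 -> R1=(0,5,1) value=6
Op 7: inc R0 by 4 -> R0=(4,0,0) value=4
Op 8: inc R2 by 2 -> R2=(0,1,3) value=4
Op 9: merge R0<->R2 -> R0=(4,1,3) R2=(4,1,3)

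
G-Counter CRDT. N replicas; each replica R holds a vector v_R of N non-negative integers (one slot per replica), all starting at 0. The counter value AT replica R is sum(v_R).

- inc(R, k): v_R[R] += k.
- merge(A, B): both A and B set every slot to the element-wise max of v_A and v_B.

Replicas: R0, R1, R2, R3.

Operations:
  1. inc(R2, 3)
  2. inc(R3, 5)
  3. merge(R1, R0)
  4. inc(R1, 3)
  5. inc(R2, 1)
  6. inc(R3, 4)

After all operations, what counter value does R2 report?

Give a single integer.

Answer: 4

Derivation:
Op 1: inc R2 by 3 -> R2=(0,0,3,0) value=3
Op 2: inc R3 by 5 -> R3=(0,0,0,5) value=5
Op 3: merge R1<->R0 -> R1=(0,0,0,0) R0=(0,0,0,0)
Op 4: inc R1 by 3 -> R1=(0,3,0,0) value=3
Op 5: inc R2 by 1 -> R2=(0,0,4,0) value=4
Op 6: inc R3 by 4 -> R3=(0,0,0,9) value=9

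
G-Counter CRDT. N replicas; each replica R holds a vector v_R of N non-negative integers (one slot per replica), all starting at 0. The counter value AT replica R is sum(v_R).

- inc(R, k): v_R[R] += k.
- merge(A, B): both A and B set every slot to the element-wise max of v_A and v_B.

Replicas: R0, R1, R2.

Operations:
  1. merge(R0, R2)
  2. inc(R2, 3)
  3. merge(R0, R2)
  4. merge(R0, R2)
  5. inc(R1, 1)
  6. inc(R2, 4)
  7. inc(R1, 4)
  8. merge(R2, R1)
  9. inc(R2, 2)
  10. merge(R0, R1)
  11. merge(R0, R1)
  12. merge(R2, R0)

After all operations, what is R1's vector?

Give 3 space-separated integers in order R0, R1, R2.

Op 1: merge R0<->R2 -> R0=(0,0,0) R2=(0,0,0)
Op 2: inc R2 by 3 -> R2=(0,0,3) value=3
Op 3: merge R0<->R2 -> R0=(0,0,3) R2=(0,0,3)
Op 4: merge R0<->R2 -> R0=(0,0,3) R2=(0,0,3)
Op 5: inc R1 by 1 -> R1=(0,1,0) value=1
Op 6: inc R2 by 4 -> R2=(0,0,7) value=7
Op 7: inc R1 by 4 -> R1=(0,5,0) value=5
Op 8: merge R2<->R1 -> R2=(0,5,7) R1=(0,5,7)
Op 9: inc R2 by 2 -> R2=(0,5,9) value=14
Op 10: merge R0<->R1 -> R0=(0,5,7) R1=(0,5,7)
Op 11: merge R0<->R1 -> R0=(0,5,7) R1=(0,5,7)
Op 12: merge R2<->R0 -> R2=(0,5,9) R0=(0,5,9)

Answer: 0 5 7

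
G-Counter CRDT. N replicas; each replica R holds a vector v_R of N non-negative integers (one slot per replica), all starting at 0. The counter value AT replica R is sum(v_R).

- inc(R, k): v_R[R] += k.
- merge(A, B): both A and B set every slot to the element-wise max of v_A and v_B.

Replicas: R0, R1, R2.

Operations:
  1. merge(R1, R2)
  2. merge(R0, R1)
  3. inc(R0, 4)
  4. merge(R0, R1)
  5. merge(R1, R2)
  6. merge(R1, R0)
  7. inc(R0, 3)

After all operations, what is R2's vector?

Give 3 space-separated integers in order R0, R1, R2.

Op 1: merge R1<->R2 -> R1=(0,0,0) R2=(0,0,0)
Op 2: merge R0<->R1 -> R0=(0,0,0) R1=(0,0,0)
Op 3: inc R0 by 4 -> R0=(4,0,0) value=4
Op 4: merge R0<->R1 -> R0=(4,0,0) R1=(4,0,0)
Op 5: merge R1<->R2 -> R1=(4,0,0) R2=(4,0,0)
Op 6: merge R1<->R0 -> R1=(4,0,0) R0=(4,0,0)
Op 7: inc R0 by 3 -> R0=(7,0,0) value=7

Answer: 4 0 0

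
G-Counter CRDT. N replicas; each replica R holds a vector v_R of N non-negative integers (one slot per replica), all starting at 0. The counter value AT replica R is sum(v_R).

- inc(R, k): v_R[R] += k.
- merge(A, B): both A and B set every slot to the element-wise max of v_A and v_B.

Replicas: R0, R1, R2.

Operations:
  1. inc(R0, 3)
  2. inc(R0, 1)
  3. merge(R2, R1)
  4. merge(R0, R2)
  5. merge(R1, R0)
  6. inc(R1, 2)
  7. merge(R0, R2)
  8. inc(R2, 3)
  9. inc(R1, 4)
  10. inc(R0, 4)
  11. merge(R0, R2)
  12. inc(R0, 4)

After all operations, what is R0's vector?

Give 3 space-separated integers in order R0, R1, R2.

Op 1: inc R0 by 3 -> R0=(3,0,0) value=3
Op 2: inc R0 by 1 -> R0=(4,0,0) value=4
Op 3: merge R2<->R1 -> R2=(0,0,0) R1=(0,0,0)
Op 4: merge R0<->R2 -> R0=(4,0,0) R2=(4,0,0)
Op 5: merge R1<->R0 -> R1=(4,0,0) R0=(4,0,0)
Op 6: inc R1 by 2 -> R1=(4,2,0) value=6
Op 7: merge R0<->R2 -> R0=(4,0,0) R2=(4,0,0)
Op 8: inc R2 by 3 -> R2=(4,0,3) value=7
Op 9: inc R1 by 4 -> R1=(4,6,0) value=10
Op 10: inc R0 by 4 -> R0=(8,0,0) value=8
Op 11: merge R0<->R2 -> R0=(8,0,3) R2=(8,0,3)
Op 12: inc R0 by 4 -> R0=(12,0,3) value=15

Answer: 12 0 3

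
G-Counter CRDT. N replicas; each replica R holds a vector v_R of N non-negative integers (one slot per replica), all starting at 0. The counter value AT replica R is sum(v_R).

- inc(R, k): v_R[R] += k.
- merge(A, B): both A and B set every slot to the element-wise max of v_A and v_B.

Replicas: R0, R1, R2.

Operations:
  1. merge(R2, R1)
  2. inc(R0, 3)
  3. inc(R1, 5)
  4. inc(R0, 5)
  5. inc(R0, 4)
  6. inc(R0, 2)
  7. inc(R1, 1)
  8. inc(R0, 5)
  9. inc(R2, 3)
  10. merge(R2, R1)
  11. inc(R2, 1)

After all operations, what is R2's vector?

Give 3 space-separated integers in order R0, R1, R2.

Op 1: merge R2<->R1 -> R2=(0,0,0) R1=(0,0,0)
Op 2: inc R0 by 3 -> R0=(3,0,0) value=3
Op 3: inc R1 by 5 -> R1=(0,5,0) value=5
Op 4: inc R0 by 5 -> R0=(8,0,0) value=8
Op 5: inc R0 by 4 -> R0=(12,0,0) value=12
Op 6: inc R0 by 2 -> R0=(14,0,0) value=14
Op 7: inc R1 by 1 -> R1=(0,6,0) value=6
Op 8: inc R0 by 5 -> R0=(19,0,0) value=19
Op 9: inc R2 by 3 -> R2=(0,0,3) value=3
Op 10: merge R2<->R1 -> R2=(0,6,3) R1=(0,6,3)
Op 11: inc R2 by 1 -> R2=(0,6,4) value=10

Answer: 0 6 4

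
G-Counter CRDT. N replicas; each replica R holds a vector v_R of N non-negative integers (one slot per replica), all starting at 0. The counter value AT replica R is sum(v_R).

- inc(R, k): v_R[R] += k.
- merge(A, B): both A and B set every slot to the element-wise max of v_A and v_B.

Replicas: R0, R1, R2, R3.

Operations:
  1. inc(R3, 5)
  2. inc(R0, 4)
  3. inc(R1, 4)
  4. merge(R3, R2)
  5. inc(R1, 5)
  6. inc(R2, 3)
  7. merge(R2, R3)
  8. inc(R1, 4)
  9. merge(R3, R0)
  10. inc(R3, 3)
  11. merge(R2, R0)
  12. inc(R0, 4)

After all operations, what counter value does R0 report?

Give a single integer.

Answer: 16

Derivation:
Op 1: inc R3 by 5 -> R3=(0,0,0,5) value=5
Op 2: inc R0 by 4 -> R0=(4,0,0,0) value=4
Op 3: inc R1 by 4 -> R1=(0,4,0,0) value=4
Op 4: merge R3<->R2 -> R3=(0,0,0,5) R2=(0,0,0,5)
Op 5: inc R1 by 5 -> R1=(0,9,0,0) value=9
Op 6: inc R2 by 3 -> R2=(0,0,3,5) value=8
Op 7: merge R2<->R3 -> R2=(0,0,3,5) R3=(0,0,3,5)
Op 8: inc R1 by 4 -> R1=(0,13,0,0) value=13
Op 9: merge R3<->R0 -> R3=(4,0,3,5) R0=(4,0,3,5)
Op 10: inc R3 by 3 -> R3=(4,0,3,8) value=15
Op 11: merge R2<->R0 -> R2=(4,0,3,5) R0=(4,0,3,5)
Op 12: inc R0 by 4 -> R0=(8,0,3,5) value=16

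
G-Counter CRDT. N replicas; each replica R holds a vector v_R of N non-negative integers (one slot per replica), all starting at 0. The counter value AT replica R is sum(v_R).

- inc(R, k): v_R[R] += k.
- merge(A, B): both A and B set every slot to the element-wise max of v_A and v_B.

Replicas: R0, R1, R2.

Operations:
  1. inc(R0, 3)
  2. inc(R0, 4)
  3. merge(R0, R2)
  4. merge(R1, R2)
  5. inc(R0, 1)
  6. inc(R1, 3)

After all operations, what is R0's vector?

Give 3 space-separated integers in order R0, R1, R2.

Answer: 8 0 0

Derivation:
Op 1: inc R0 by 3 -> R0=(3,0,0) value=3
Op 2: inc R0 by 4 -> R0=(7,0,0) value=7
Op 3: merge R0<->R2 -> R0=(7,0,0) R2=(7,0,0)
Op 4: merge R1<->R2 -> R1=(7,0,0) R2=(7,0,0)
Op 5: inc R0 by 1 -> R0=(8,0,0) value=8
Op 6: inc R1 by 3 -> R1=(7,3,0) value=10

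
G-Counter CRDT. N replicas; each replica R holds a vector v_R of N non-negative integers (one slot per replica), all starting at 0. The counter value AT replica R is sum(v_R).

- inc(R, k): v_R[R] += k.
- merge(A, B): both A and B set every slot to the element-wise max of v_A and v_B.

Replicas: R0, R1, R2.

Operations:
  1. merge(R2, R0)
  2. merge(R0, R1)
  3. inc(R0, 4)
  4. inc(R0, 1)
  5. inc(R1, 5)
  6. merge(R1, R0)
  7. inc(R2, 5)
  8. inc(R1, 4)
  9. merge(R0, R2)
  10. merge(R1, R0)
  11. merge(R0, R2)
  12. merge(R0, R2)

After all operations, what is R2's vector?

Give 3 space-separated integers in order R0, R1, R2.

Op 1: merge R2<->R0 -> R2=(0,0,0) R0=(0,0,0)
Op 2: merge R0<->R1 -> R0=(0,0,0) R1=(0,0,0)
Op 3: inc R0 by 4 -> R0=(4,0,0) value=4
Op 4: inc R0 by 1 -> R0=(5,0,0) value=5
Op 5: inc R1 by 5 -> R1=(0,5,0) value=5
Op 6: merge R1<->R0 -> R1=(5,5,0) R0=(5,5,0)
Op 7: inc R2 by 5 -> R2=(0,0,5) value=5
Op 8: inc R1 by 4 -> R1=(5,9,0) value=14
Op 9: merge R0<->R2 -> R0=(5,5,5) R2=(5,5,5)
Op 10: merge R1<->R0 -> R1=(5,9,5) R0=(5,9,5)
Op 11: merge R0<->R2 -> R0=(5,9,5) R2=(5,9,5)
Op 12: merge R0<->R2 -> R0=(5,9,5) R2=(5,9,5)

Answer: 5 9 5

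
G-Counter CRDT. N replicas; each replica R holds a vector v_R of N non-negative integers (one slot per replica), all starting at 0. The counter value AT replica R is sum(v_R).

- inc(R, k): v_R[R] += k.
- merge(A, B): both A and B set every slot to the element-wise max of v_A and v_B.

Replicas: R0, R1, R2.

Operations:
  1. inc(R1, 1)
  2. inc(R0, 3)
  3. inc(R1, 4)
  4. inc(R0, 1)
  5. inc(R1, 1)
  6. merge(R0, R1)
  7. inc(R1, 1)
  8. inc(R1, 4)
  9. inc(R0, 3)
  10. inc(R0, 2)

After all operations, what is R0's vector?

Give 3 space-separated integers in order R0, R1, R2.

Answer: 9 6 0

Derivation:
Op 1: inc R1 by 1 -> R1=(0,1,0) value=1
Op 2: inc R0 by 3 -> R0=(3,0,0) value=3
Op 3: inc R1 by 4 -> R1=(0,5,0) value=5
Op 4: inc R0 by 1 -> R0=(4,0,0) value=4
Op 5: inc R1 by 1 -> R1=(0,6,0) value=6
Op 6: merge R0<->R1 -> R0=(4,6,0) R1=(4,6,0)
Op 7: inc R1 by 1 -> R1=(4,7,0) value=11
Op 8: inc R1 by 4 -> R1=(4,11,0) value=15
Op 9: inc R0 by 3 -> R0=(7,6,0) value=13
Op 10: inc R0 by 2 -> R0=(9,6,0) value=15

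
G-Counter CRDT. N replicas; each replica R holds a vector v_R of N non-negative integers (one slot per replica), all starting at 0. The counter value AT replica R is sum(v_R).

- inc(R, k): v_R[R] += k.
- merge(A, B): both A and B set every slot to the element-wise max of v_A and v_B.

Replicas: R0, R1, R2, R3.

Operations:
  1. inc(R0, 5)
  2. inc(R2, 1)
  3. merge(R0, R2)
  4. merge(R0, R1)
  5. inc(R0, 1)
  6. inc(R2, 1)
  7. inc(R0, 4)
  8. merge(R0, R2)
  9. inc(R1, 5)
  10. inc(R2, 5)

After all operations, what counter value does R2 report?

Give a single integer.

Answer: 17

Derivation:
Op 1: inc R0 by 5 -> R0=(5,0,0,0) value=5
Op 2: inc R2 by 1 -> R2=(0,0,1,0) value=1
Op 3: merge R0<->R2 -> R0=(5,0,1,0) R2=(5,0,1,0)
Op 4: merge R0<->R1 -> R0=(5,0,1,0) R1=(5,0,1,0)
Op 5: inc R0 by 1 -> R0=(6,0,1,0) value=7
Op 6: inc R2 by 1 -> R2=(5,0,2,0) value=7
Op 7: inc R0 by 4 -> R0=(10,0,1,0) value=11
Op 8: merge R0<->R2 -> R0=(10,0,2,0) R2=(10,0,2,0)
Op 9: inc R1 by 5 -> R1=(5,5,1,0) value=11
Op 10: inc R2 by 5 -> R2=(10,0,7,0) value=17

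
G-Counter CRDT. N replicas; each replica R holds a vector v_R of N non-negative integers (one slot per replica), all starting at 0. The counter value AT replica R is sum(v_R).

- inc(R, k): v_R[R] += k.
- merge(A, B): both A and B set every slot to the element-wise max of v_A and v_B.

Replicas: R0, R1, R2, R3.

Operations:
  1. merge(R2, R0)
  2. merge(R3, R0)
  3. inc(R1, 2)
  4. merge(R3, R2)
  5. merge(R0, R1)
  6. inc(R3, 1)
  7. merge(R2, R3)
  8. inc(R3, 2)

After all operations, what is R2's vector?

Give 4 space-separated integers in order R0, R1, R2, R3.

Answer: 0 0 0 1

Derivation:
Op 1: merge R2<->R0 -> R2=(0,0,0,0) R0=(0,0,0,0)
Op 2: merge R3<->R0 -> R3=(0,0,0,0) R0=(0,0,0,0)
Op 3: inc R1 by 2 -> R1=(0,2,0,0) value=2
Op 4: merge R3<->R2 -> R3=(0,0,0,0) R2=(0,0,0,0)
Op 5: merge R0<->R1 -> R0=(0,2,0,0) R1=(0,2,0,0)
Op 6: inc R3 by 1 -> R3=(0,0,0,1) value=1
Op 7: merge R2<->R3 -> R2=(0,0,0,1) R3=(0,0,0,1)
Op 8: inc R3 by 2 -> R3=(0,0,0,3) value=3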